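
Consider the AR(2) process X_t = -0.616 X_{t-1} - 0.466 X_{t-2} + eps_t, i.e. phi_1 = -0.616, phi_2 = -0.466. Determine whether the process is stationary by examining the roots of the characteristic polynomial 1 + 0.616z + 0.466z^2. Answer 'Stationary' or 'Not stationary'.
\text{Stationary}

The AR(p) characteristic polynomial is P(z) = 1 + 0.616z + 0.466z^2.
Stationarity requires all roots to lie outside the unit circle, i.e. |z| > 1 for every root.
Set 1 + (0.616) z + (0.466) z^2 = 0, i.e. a z^2 + b z + c = 0 with a = 0.466, b = 0.616, c = 1.
Discriminant D = b^2 - 4ac = (0.616)^2 - 4*(0.466)*1 = 0.379456 - (1.864) = -1.484544.
D < 0, so the roots are the complex-conjugate pair z = (-b +/- i sqrt(-D)) / (2a) = -0.6609 +/- 1.3073i.
For a conjugate pair |z|^2 = z * conj(z) = (product of roots) = c/a = 1/(0.466) = 2.145923, so |z| = sqrt(2.145923) = 1.4649 for both roots.
Moduli of all roots: 1.4649, 1.4649.
All moduli strictly greater than 1? Yes.
Verdict: Stationary.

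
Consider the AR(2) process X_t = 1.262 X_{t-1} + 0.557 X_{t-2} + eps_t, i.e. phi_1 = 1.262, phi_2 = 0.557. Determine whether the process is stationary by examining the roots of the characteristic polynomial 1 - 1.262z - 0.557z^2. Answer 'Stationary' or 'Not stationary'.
\text{Not stationary}

The AR(p) characteristic polynomial is P(z) = 1 - 1.262z - 0.557z^2.
Stationarity requires all roots to lie outside the unit circle, i.e. |z| > 1 for every root.
Set 1 + (-1.262) z + (-0.557) z^2 = 0, i.e. a z^2 + b z + c = 0 with a = -0.557, b = -1.262, c = 1.
Discriminant D = b^2 - 4ac = (-1.262)^2 - 4*(-0.557)*1 = 1.592644 - (-2.228) = 3.820644.
D >= 0, so the roots are real: z = (-b +/- sqrt(D)) / (2a) = (1.262 +/- 1.954647) / (-1.114).
  z_1 = (1.262 + 1.954647) / (-1.114) = -2.8875,   |z_1| = 2.8875.
  z_2 = (1.262 - 1.954647) / (-1.114) = 0.6218,   |z_2| = 0.6218.
Moduli of all roots: 2.8875, 0.6218.
All moduli strictly greater than 1? No.
Verdict: Not stationary.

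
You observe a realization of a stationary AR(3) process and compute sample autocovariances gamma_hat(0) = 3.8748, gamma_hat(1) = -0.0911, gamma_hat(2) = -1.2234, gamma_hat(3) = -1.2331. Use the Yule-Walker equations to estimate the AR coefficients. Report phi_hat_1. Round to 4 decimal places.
\hat\phi_{1} = -0.1490

The Yule-Walker equations for an AR(p) process read, in matrix form,
  Gamma_p phi = r_p,   with   (Gamma_p)_{ij} = gamma(|i - j|),
                       (r_p)_i = gamma(i),   i,j = 1..p.
Substitute the sample gammas (Toeplitz matrix and right-hand side of size 3):
  Gamma_p = [[3.8748, -0.0911, -1.2234], [-0.0911, 3.8748, -0.0911], [-1.2234, -0.0911, 3.8748]]
  r_p     = [-0.0911, -1.2234, -1.2331]
Written out (R1..R3):
  (R1) 3.8748 phi_1 - 0.0911 phi_2 - 1.2234 phi_3 = -0.0911
  (R2) -0.0911 phi_1 + 3.8748 phi_2 - 0.0911 phi_3 = -1.2234
  (R3) -1.2234 phi_1 - 0.0911 phi_2 + 3.8748 phi_3 = -1.2331
Gaussian elimination:
  R2 <- R2 - (-0.0911/3.8748) R1 = R2 - (-0.023511) R1:  3.872658 phi_2 - 0.119863 phi_3 = -1.225542
  R3 <- R3 - (-1.2234/3.8748) R1 = R3 - (-0.315732) R1:  -0.119863 phi_2 + 3.488533 phi_3 = -1.261863
  R3 <- R3 - (-0.119863/3.872658) R2 = R3 - (-0.030951) R2:  3.484823 phi_3 = -1.299795
Back-substitution:
  phi_hat_3 = -1.299795 / 3.484823 = -0.372987
  phi_hat_2 = (-1.225542 - (-0.119863)(-0.372987)) / 3.872658 = -0.328005
  phi_hat_1 = (-0.0911 - (-0.0911)(-0.328005) - (-1.2234)(-0.372987)) / 3.8748 = -0.148987
So phi_hat = [-0.1490, -0.3280, -0.3730].
Therefore phi_hat_1 = -0.1490.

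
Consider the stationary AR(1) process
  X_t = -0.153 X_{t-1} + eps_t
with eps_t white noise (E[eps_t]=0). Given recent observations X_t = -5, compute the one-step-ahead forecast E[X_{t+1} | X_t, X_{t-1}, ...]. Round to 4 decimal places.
E[X_{t+1} \mid \mathcal F_t] = 0.7650

For an AR(p) model X_t = c + sum_i phi_i X_{t-i} + eps_t, the
one-step-ahead conditional mean is
  E[X_{t+1} | X_t, ...] = c + sum_i phi_i X_{t+1-i}.
Substitute known values:
  E[X_{t+1} | ...] = (-0.153) * (-5)
                   = 0.7650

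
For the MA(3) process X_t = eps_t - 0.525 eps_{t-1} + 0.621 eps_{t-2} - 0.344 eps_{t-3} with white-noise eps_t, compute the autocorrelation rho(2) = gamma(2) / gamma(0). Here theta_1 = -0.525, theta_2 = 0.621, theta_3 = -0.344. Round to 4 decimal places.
\rho(2) = 0.4504

For an MA(q) process with theta_0 = 1, the autocovariance is
  gamma(k) = sigma^2 * sum_{i=0..q-k} theta_i * theta_{i+k},
and rho(k) = gamma(k) / gamma(0). Sigma^2 cancels.
  numerator   = (1)*(0.621) + (-0.525)*(-0.344) = 0.8016.
  denominator = (1)^2 + (-0.525)^2 + (0.621)^2 + (-0.344)^2 = 1.779602.
  rho(2) = 0.8016 / 1.779602 = 0.4504.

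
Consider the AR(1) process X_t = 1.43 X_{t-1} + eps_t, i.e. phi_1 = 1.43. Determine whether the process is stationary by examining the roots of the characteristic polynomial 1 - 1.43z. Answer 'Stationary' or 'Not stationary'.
\text{Not stationary}

The AR(p) characteristic polynomial is P(z) = 1 - 1.43z.
Stationarity requires all roots to lie outside the unit circle, i.e. |z| > 1 for every root.
This is linear in z: 1 + (-1.43) z = 0  =>  z = -1/(-1.43) = 0.699301,  |z| = 0.699301.
Moduli of all roots: 0.6993.
All moduli strictly greater than 1? No.
Verdict: Not stationary.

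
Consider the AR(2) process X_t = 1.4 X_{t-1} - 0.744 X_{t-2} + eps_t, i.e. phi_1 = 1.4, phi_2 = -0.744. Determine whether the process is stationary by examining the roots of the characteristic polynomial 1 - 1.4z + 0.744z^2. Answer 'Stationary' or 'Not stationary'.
\text{Stationary}

The AR(p) characteristic polynomial is P(z) = 1 - 1.4z + 0.744z^2.
Stationarity requires all roots to lie outside the unit circle, i.e. |z| > 1 for every root.
Set 1 + (-1.4) z + (0.744) z^2 = 0, i.e. a z^2 + b z + c = 0 with a = 0.744, b = -1.4, c = 1.
Discriminant D = b^2 - 4ac = (-1.4)^2 - 4*(0.744)*1 = 1.96 - (2.976) = -1.016.
D < 0, so the roots are the complex-conjugate pair z = (-b +/- i sqrt(-D)) / (2a) = 0.9409 +/- 0.6774i.
For a conjugate pair |z|^2 = z * conj(z) = (product of roots) = c/a = 1/(0.744) = 1.344086, so |z| = sqrt(1.344086) = 1.1593 for both roots.
Moduli of all roots: 1.1593, 1.1593.
All moduli strictly greater than 1? Yes.
Verdict: Stationary.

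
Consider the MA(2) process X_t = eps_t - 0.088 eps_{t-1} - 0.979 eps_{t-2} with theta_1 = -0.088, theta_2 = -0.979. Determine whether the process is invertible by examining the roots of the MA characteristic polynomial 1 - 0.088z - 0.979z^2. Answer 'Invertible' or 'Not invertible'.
\text{Not invertible}

The MA(q) characteristic polynomial is P(z) = 1 - 0.088z - 0.979z^2.
Invertibility requires all roots to lie outside the unit circle, i.e. |z| > 1 for every root.
Set 1 + (-0.088) z + (-0.979) z^2 = 0, i.e. a z^2 + b z + c = 0 with a = -0.979, b = -0.088, c = 1.
Discriminant D = b^2 - 4ac = (-0.088)^2 - 4*(-0.979)*1 = 0.007744 - (-3.916) = 3.923744.
D >= 0, so the roots are real: z = (-b +/- sqrt(D)) / (2a) = (0.088 +/- 1.980844) / (-1.958).
  z_1 = (0.088 + 1.980844) / (-1.958) = -1.0566,   |z_1| = 1.0566.
  z_2 = (0.088 - 1.980844) / (-1.958) = 0.9667,   |z_2| = 0.9667.
Moduli of all roots: 1.0566, 0.9667.
All moduli strictly greater than 1? No.
Verdict: Not invertible.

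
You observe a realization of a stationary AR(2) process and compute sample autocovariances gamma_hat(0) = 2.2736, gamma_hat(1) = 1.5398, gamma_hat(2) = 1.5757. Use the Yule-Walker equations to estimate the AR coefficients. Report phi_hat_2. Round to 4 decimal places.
\hat\phi_{2} = 0.4330

The Yule-Walker equations for an AR(p) process read, in matrix form,
  Gamma_p phi = r_p,   with   (Gamma_p)_{ij} = gamma(|i - j|),
                       (r_p)_i = gamma(i),   i,j = 1..p.
Substitute the sample gammas (Toeplitz matrix and right-hand side of size 2):
  Gamma_p = [[2.2736, 1.5398], [1.5398, 2.2736]]
  r_p     = [1.5398, 1.5757]
Written out:
  2.2736 phi_1 + 1.5398 phi_2 = 1.5398
  1.5398 phi_1 + 2.2736 phi_2 = 1.5757
Solve by Cramer's rule:
  det = gamma(0)^2 - gamma(1)^2 = (2.2736)^2 - (1.5398)^2 = 5.16925696 - 2.37098404 = 2.79827292
  phi_hat_1 = [gamma(1) gamma(0) - gamma(1) gamma(2)] / det = [(1.5398)(2.2736) - (1.5398)(1.5757)] / 2.79827292 = 1.07462642 / 2.79827292 = 0.384
  phi_hat_2 = [gamma(0) gamma(2) - gamma(1)^2] / det = [(2.2736)(1.5757) - (1.5398)^2] / 2.79827292 = 1.21152748 / 2.79827292 = 0.433
So phi_hat = [0.3840, 0.4330].
Therefore phi_hat_2 = 0.4330.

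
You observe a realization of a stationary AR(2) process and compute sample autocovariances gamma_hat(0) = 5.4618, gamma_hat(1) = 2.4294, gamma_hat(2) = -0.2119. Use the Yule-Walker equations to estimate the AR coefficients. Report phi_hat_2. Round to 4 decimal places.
\hat\phi_{2} = -0.2950

The Yule-Walker equations for an AR(p) process read, in matrix form,
  Gamma_p phi = r_p,   with   (Gamma_p)_{ij} = gamma(|i - j|),
                       (r_p)_i = gamma(i),   i,j = 1..p.
Substitute the sample gammas (Toeplitz matrix and right-hand side of size 2):
  Gamma_p = [[5.4618, 2.4294], [2.4294, 5.4618]]
  r_p     = [2.4294, -0.2119]
Written out:
  5.4618 phi_1 + 2.4294 phi_2 = 2.4294
  2.4294 phi_1 + 5.4618 phi_2 = -0.2119
Solve by Cramer's rule:
  det = gamma(0)^2 - gamma(1)^2 = (5.4618)^2 - (2.4294)^2 = 29.83125924 - 5.90198436 = 23.92927488
  phi_hat_1 = [gamma(1) gamma(0) - gamma(1) gamma(2)] / det = [(2.4294)(5.4618) - (2.4294)(-0.2119)] / 23.92927488 = 13.78368678 / 23.92927488 = 0.576
  phi_hat_2 = [gamma(0) gamma(2) - gamma(1)^2] / det = [(5.4618)(-0.2119) - (2.4294)^2] / 23.92927488 = -7.05933978 / 23.92927488 = -0.295
So phi_hat = [0.5760, -0.2950].
Therefore phi_hat_2 = -0.2950.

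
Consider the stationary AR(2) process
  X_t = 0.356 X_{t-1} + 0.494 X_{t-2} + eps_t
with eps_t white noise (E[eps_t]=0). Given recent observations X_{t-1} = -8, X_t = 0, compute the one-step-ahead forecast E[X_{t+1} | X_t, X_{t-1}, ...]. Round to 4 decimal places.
E[X_{t+1} \mid \mathcal F_t] = -3.9520

For an AR(p) model X_t = c + sum_i phi_i X_{t-i} + eps_t, the
one-step-ahead conditional mean is
  E[X_{t+1} | X_t, ...] = c + sum_i phi_i X_{t+1-i}.
Substitute known values:
  E[X_{t+1} | ...] = (0.356) * (0) + (0.494) * (-8)
                   = -3.9520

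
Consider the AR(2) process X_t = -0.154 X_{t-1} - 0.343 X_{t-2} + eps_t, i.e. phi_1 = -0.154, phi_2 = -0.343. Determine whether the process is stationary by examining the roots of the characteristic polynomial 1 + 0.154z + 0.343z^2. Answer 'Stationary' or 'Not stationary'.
\text{Stationary}

The AR(p) characteristic polynomial is P(z) = 1 + 0.154z + 0.343z^2.
Stationarity requires all roots to lie outside the unit circle, i.e. |z| > 1 for every root.
Set 1 + (0.154) z + (0.343) z^2 = 0, i.e. a z^2 + b z + c = 0 with a = 0.343, b = 0.154, c = 1.
Discriminant D = b^2 - 4ac = (0.154)^2 - 4*(0.343)*1 = 0.023716 - (1.372) = -1.348284.
D < 0, so the roots are the complex-conjugate pair z = (-b +/- i sqrt(-D)) / (2a) = -0.2245 +/- 1.6926i.
For a conjugate pair |z|^2 = z * conj(z) = (product of roots) = c/a = 1/(0.343) = 2.915452, so |z| = sqrt(2.915452) = 1.7075 for both roots.
Moduli of all roots: 1.7075, 1.7075.
All moduli strictly greater than 1? Yes.
Verdict: Stationary.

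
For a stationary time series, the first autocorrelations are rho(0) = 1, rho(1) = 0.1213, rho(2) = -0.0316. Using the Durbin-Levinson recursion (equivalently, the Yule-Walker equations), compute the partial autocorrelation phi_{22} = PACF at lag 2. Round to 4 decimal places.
\phi_{22} = -0.0470

The PACF at lag k is phi_{kk}, the last component of the solution
to the Yule-Walker system G_k phi = r_k where
  (G_k)_{ij} = rho(|i - j|), (r_k)_i = rho(i), i,j = 1..k.
Equivalently, Durbin-Levinson gives phi_{kk} iteratively:
  phi_{11} = rho(1)
  phi_{kk} = [rho(k) - sum_{j=1..k-1} phi_{k-1,j} rho(k-j)]
            / [1 - sum_{j=1..k-1} phi_{k-1,j} rho(j)],
  phi_{k,j} = phi_{k-1,j} - phi_{kk} phi_{k-1,k-j},  j = 1..k-1.
Step k = 1:
  phi_11 = rho(1) = 0.1213.
Step k = 2:
  phi_22 = [rho(2) - phi_11 rho(1)] / [1 - phi_11 rho(1)] = [-0.0316 - (0.1213)(0.1213)] / [1 - (0.1213)(0.1213)]
         = -0.04631369 / 0.98528631 = -0.047.
Therefore phi_{22} = -0.0470.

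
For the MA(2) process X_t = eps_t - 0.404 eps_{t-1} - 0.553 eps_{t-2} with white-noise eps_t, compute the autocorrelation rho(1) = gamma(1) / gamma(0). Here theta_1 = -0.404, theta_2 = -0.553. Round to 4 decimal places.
\rho(1) = -0.1229

For an MA(q) process with theta_0 = 1, the autocovariance is
  gamma(k) = sigma^2 * sum_{i=0..q-k} theta_i * theta_{i+k},
and rho(k) = gamma(k) / gamma(0). Sigma^2 cancels.
  numerator   = (1)*(-0.404) + (-0.404)*(-0.553) = -0.180588.
  denominator = (1)^2 + (-0.404)^2 + (-0.553)^2 = 1.469025.
  rho(1) = -0.180588 / 1.469025 = -0.1229.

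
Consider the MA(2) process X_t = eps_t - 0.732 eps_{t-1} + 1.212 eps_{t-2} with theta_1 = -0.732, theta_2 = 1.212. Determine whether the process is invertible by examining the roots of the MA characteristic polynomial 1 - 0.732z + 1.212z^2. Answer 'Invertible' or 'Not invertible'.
\text{Not invertible}

The MA(q) characteristic polynomial is P(z) = 1 - 0.732z + 1.212z^2.
Invertibility requires all roots to lie outside the unit circle, i.e. |z| > 1 for every root.
Set 1 + (-0.732) z + (1.212) z^2 = 0, i.e. a z^2 + b z + c = 0 with a = 1.212, b = -0.732, c = 1.
Discriminant D = b^2 - 4ac = (-0.732)^2 - 4*(1.212)*1 = 0.535824 - (4.848) = -4.312176.
D < 0, so the roots are the complex-conjugate pair z = (-b +/- i sqrt(-D)) / (2a) = 0.302 +/- 0.8567i.
For a conjugate pair |z|^2 = z * conj(z) = (product of roots) = c/a = 1/(1.212) = 0.825083, so |z| = sqrt(0.825083) = 0.9083 for both roots.
Moduli of all roots: 0.9083, 0.9083.
All moduli strictly greater than 1? No.
Verdict: Not invertible.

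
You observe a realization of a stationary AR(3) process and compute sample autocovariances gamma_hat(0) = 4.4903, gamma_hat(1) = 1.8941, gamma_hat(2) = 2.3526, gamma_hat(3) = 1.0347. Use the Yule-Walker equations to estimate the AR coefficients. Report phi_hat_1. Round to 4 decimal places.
\hat\phi_{1} = 0.2910

The Yule-Walker equations for an AR(p) process read, in matrix form,
  Gamma_p phi = r_p,   with   (Gamma_p)_{ij} = gamma(|i - j|),
                       (r_p)_i = gamma(i),   i,j = 1..p.
Substitute the sample gammas (Toeplitz matrix and right-hand side of size 3):
  Gamma_p = [[4.4903, 1.8941, 2.3526], [1.8941, 4.4903, 1.8941], [2.3526, 1.8941, 4.4903]]
  r_p     = [1.8941, 2.3526, 1.0347]
Written out (R1..R3):
  (R1) 4.4903 phi_1 + 1.8941 phi_2 + 2.3526 phi_3 = 1.8941
  (R2) 1.8941 phi_1 + 4.4903 phi_2 + 1.8941 phi_3 = 2.3526
  (R3) 2.3526 phi_1 + 1.8941 phi_2 + 4.4903 phi_3 = 1.0347
Gaussian elimination:
  R2 <- R2 - (1.8941/4.4903) R1 = R2 - (0.42182) R1:  3.69133 phi_2 + 0.901725 phi_3 = 1.55363
  R3 <- R3 - (2.3526/4.4903) R1 = R3 - (0.523929) R1:  0.901725 phi_2 + 3.257704 phi_3 = 0.042325
  R3 <- R3 - (0.901725/3.69133) R2 = R3 - (0.244282) R2:  3.037429 phi_3 = -0.337198
Back-substitution:
  phi_hat_3 = -0.337198 / 3.037429 = -0.111014
  phi_hat_2 = (1.55363 - (0.901725)(-0.111014)) / 3.69133 = 0.448005
  phi_hat_1 = (1.8941 - (1.8941)(0.448005) - (2.3526)(-0.111014)) / 4.4903 = 0.291006
So phi_hat = [0.2910, 0.4480, -0.1110].
Therefore phi_hat_1 = 0.2910.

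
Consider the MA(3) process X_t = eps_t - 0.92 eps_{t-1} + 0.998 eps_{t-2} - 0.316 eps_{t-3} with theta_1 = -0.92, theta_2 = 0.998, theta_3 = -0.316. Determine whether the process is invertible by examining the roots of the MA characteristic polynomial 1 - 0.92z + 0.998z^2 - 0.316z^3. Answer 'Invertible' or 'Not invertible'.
\text{Invertible}

The MA(q) characteristic polynomial is P(z) = 1 - 0.92z + 0.998z^2 - 0.316z^3.
Invertibility requires all roots to lie outside the unit circle, i.e. |z| > 1 for every root.
Degree 3: look for a simple real root z0 first, then factor out (1 - z/z0) and solve the remaining quadratic.
Testing z0 = 2.5: P(2.5) = 1 + (-0.92)(2.5) + (0.998)(2.5)^2 + (-0.316)(2.5)^3
  = 1 + (-2.3) + (6.2375) + (-4.9375) = 0.  So z_0 = 2.5 is a root, |z_0| = 2.5.
Divide out the factor (1 - 0.4 z) = (1 - z/z0) (since 1/z0 = 0.4):
  P(z) = (1 - 0.4 z)(1 + (-0.52) z + (0.79) z^2)
  [check: z-coef -0.52 - (0.4) = -0.92; z^2-coef 0.79 - (0.4)(-0.52) = 0.998; z^3-coef -(0.4)(0.79) = -0.316.]
Remaining roots from the quadratic factor 1 + (-0.52) z + (0.79) z^2:
  Set 1 + (-0.52) z + (0.79) z^2 = 0, i.e. a z^2 + b z + c = 0 with a = 0.79, b = -0.52, c = 1.
  Discriminant D = b^2 - 4ac = (-0.52)^2 - 4*(0.79)*1 = 0.2704 - (3.16) = -2.8896.
  D < 0, so the roots are the complex-conjugate pair z = (-b +/- i sqrt(-D)) / (2a) = 0.3291 +/- 1.0759i.
  For a conjugate pair |z|^2 = z * conj(z) = (product of roots) = c/a = 1/(0.79) = 1.265823, so |z| = sqrt(1.265823) = 1.1251 for both roots.
Moduli of all roots: 2.5000, 1.1251, 1.1251.
All moduli strictly greater than 1? Yes.
Verdict: Invertible.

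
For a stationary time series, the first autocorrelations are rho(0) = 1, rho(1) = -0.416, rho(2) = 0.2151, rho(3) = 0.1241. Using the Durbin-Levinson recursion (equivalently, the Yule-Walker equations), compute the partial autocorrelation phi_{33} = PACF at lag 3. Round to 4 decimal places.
\phi_{33} = 0.2791

The PACF at lag k is phi_{kk}, the last component of the solution
to the Yule-Walker system G_k phi = r_k where
  (G_k)_{ij} = rho(|i - j|), (r_k)_i = rho(i), i,j = 1..k.
Equivalently, Durbin-Levinson gives phi_{kk} iteratively:
  phi_{11} = rho(1)
  phi_{kk} = [rho(k) - sum_{j=1..k-1} phi_{k-1,j} rho(k-j)]
            / [1 - sum_{j=1..k-1} phi_{k-1,j} rho(j)],
  phi_{k,j} = phi_{k-1,j} - phi_{kk} phi_{k-1,k-j},  j = 1..k-1.
Step k = 1:
  phi_11 = rho(1) = -0.416.
Step k = 2:
  phi_22 = [rho(2) - phi_11 rho(1)] / [1 - phi_11 rho(1)] = [0.2151 - (-0.416)(-0.416)] / [1 - (-0.416)(-0.416)]
         = 0.042044 / 0.826944 = 0.050843.
  Update: phi_21 = phi_11 - phi_22 phi_11 = -0.416 - (0.050843)(-0.416) = -0.394849.
Step k = 3:
  phi_33 = [rho(3) - phi_21 rho(2) - phi_22 rho(1)] / [1 - phi_21 rho(1) - phi_22 rho(2)]
    numerator   = 0.1241 - (-0.394849)(0.2151) - (0.050843)(-0.416) = 0.23018265
    denominator = 1 - (-0.394849)(-0.416) - (0.050843)(0.2151) = 0.82480637
  phi_33 = 0.23018265 / 0.82480637 = 0.2791.
Therefore phi_{33} = 0.2791.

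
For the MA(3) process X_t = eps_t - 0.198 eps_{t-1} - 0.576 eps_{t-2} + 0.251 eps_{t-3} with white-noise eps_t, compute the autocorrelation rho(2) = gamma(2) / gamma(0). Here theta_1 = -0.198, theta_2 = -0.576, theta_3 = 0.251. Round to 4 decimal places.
\rho(2) = -0.4363

For an MA(q) process with theta_0 = 1, the autocovariance is
  gamma(k) = sigma^2 * sum_{i=0..q-k} theta_i * theta_{i+k},
and rho(k) = gamma(k) / gamma(0). Sigma^2 cancels.
  numerator   = (1)*(-0.576) + (-0.198)*(0.251) = -0.625698.
  denominator = (1)^2 + (-0.198)^2 + (-0.576)^2 + (0.251)^2 = 1.433981.
  rho(2) = -0.625698 / 1.433981 = -0.4363.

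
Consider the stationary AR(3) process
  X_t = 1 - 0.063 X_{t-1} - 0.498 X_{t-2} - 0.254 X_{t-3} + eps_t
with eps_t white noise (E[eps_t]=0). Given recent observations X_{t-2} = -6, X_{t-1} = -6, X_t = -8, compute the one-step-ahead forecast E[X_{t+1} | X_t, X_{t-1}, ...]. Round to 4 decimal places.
E[X_{t+1} \mid \mathcal F_t] = 6.0160

For an AR(p) model X_t = c + sum_i phi_i X_{t-i} + eps_t, the
one-step-ahead conditional mean is
  E[X_{t+1} | X_t, ...] = c + sum_i phi_i X_{t+1-i}.
Substitute known values:
  E[X_{t+1} | ...] = 1 + (-0.063) * (-8) + (-0.498) * (-6) + (-0.254) * (-6)
                   = 6.0160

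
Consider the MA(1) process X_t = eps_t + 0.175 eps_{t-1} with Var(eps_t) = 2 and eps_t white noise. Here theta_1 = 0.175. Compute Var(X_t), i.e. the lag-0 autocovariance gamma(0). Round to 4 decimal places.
\gamma(0) = 2.0613

For an MA(q) process X_t = eps_t + sum_i theta_i eps_{t-i} with
Var(eps_t) = sigma^2, the variance is
  gamma(0) = sigma^2 * (1 + sum_i theta_i^2).
  sum_i theta_i^2 = (0.175)^2 = 0.030625.
  gamma(0) = 2 * (1 + 0.030625) = 2 * 1.030625 = 2.06125, which rounds to 2.0613.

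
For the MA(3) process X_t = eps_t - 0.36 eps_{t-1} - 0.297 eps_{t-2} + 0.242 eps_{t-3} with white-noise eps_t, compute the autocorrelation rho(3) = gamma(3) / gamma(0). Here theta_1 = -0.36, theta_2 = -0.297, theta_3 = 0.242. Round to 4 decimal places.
\rho(3) = 0.1896

For an MA(q) process with theta_0 = 1, the autocovariance is
  gamma(k) = sigma^2 * sum_{i=0..q-k} theta_i * theta_{i+k},
and rho(k) = gamma(k) / gamma(0). Sigma^2 cancels.
  numerator   = (1)*(0.242) = 0.242.
  denominator = (1)^2 + (-0.36)^2 + (-0.297)^2 + (0.242)^2 = 1.276373.
  rho(3) = 0.242 / 1.276373 = 0.1896.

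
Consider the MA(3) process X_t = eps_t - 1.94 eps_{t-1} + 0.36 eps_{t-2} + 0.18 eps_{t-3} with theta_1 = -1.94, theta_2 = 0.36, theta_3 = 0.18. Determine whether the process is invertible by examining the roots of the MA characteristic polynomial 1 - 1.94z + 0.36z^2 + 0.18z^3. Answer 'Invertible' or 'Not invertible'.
\text{Not invertible}

The MA(q) characteristic polynomial is P(z) = 1 - 1.94z + 0.36z^2 + 0.18z^3.
Invertibility requires all roots to lie outside the unit circle, i.e. |z| > 1 for every root.
Degree 3: look for a simple real root z0 first, then factor out (1 - z/z0) and solve the remaining quadratic.
Testing z0 = 2: P(2) = 1 + (-1.94)(2) + (0.36)(2)^2 + (0.18)(2)^3
  = 1 + (-3.88) + (1.44) + (1.44) = 0.  So z_0 = 2 is a root, |z_0| = 2.
Divide out the factor (1 - 0.5 z) = (1 - z/z0) (since 1/z0 = 0.5):
  P(z) = (1 - 0.5 z)(1 + (-1.44) z + (-0.36) z^2)
  [check: z-coef -1.44 - (0.5) = -1.94; z^2-coef -0.36 - (0.5)(-1.44) = 0.36; z^3-coef -(0.5)(-0.36) = 0.18.]
Remaining roots from the quadratic factor 1 + (-1.44) z + (-0.36) z^2:
  Set 1 + (-1.44) z + (-0.36) z^2 = 0, i.e. a z^2 + b z + c = 0 with a = -0.36, b = -1.44, c = 1.
  Discriminant D = b^2 - 4ac = (-1.44)^2 - 4*(-0.36)*1 = 2.0736 - (-1.44) = 3.5136.
  D >= 0, so the roots are real: z = (-b +/- sqrt(D)) / (2a) = (1.44 +/- 1.87446) / (-0.72).
    z_1 = (1.44 + 1.87446) / (-0.72) = -4.6034,   |z_1| = 4.6034.
    z_2 = (1.44 - 1.87446) / (-0.72) = 0.6034,   |z_2| = 0.6034.
Moduli of all roots: 2.0000, 4.6034, 0.6034.
All moduli strictly greater than 1? No.
Verdict: Not invertible.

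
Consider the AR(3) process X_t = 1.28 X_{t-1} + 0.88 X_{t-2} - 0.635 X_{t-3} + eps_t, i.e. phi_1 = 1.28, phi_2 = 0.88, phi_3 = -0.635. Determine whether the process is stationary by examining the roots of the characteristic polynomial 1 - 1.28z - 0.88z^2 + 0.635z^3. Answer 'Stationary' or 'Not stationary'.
\text{Not stationary}

The AR(p) characteristic polynomial is P(z) = 1 - 1.28z - 0.88z^2 + 0.635z^3.
Stationarity requires all roots to lie outside the unit circle, i.e. |z| > 1 for every root.
Degree 3: look for a simple real root z0 first, then factor out (1 - z/z0) and solve the remaining quadratic.
Testing z0 = 2: P(2) = 1 + (-1.28)(2) + (-0.88)(2)^2 + (0.635)(2)^3
  = 1 + (-2.56) + (-3.52) + (5.08) = 0.  So z_0 = 2 is a root, |z_0| = 2.
Divide out the factor (1 - 0.5 z) = (1 - z/z0) (since 1/z0 = 0.5):
  P(z) = (1 - 0.5 z)(1 + (-0.78) z + (-1.27) z^2)
  [check: z-coef -0.78 - (0.5) = -1.28; z^2-coef -1.27 - (0.5)(-0.78) = -0.88; z^3-coef -(0.5)(-1.27) = 0.635.]
Remaining roots from the quadratic factor 1 + (-0.78) z + (-1.27) z^2:
  Set 1 + (-0.78) z + (-1.27) z^2 = 0, i.e. a z^2 + b z + c = 0 with a = -1.27, b = -0.78, c = 1.
  Discriminant D = b^2 - 4ac = (-0.78)^2 - 4*(-1.27)*1 = 0.6084 - (-5.08) = 5.6884.
  D >= 0, so the roots are real: z = (-b +/- sqrt(D)) / (2a) = (0.78 +/- 2.385037) / (-2.54).
    z_1 = (0.78 + 2.385037) / (-2.54) = -1.2461,   |z_1| = 1.2461.
    z_2 = (0.78 - 2.385037) / (-2.54) = 0.6319,   |z_2| = 0.6319.
Moduli of all roots: 2.0000, 1.2461, 0.6319.
All moduli strictly greater than 1? No.
Verdict: Not stationary.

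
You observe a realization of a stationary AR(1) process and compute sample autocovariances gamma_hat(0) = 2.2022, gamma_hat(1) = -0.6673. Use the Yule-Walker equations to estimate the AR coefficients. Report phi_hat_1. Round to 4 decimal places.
\hat\phi_{1} = -0.3030

The Yule-Walker equations for an AR(p) process read, in matrix form,
  Gamma_p phi = r_p,   with   (Gamma_p)_{ij} = gamma(|i - j|),
                       (r_p)_i = gamma(i),   i,j = 1..p.
Substitute the sample gammas (Toeplitz matrix and right-hand side of size 1):
  Gamma_p = [[2.2022]]
  r_p     = [-0.6673]
With p = 1 this is the single equation gamma(0) phi_1 = gamma(1):
  phi_hat_1 = gamma(1) / gamma(0) = -0.6673 / 2.2022 = -0.3030.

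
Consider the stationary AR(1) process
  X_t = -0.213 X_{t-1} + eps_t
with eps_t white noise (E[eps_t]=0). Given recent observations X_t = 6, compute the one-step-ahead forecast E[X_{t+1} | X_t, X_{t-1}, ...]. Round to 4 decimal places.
E[X_{t+1} \mid \mathcal F_t] = -1.2780

For an AR(p) model X_t = c + sum_i phi_i X_{t-i} + eps_t, the
one-step-ahead conditional mean is
  E[X_{t+1} | X_t, ...] = c + sum_i phi_i X_{t+1-i}.
Substitute known values:
  E[X_{t+1} | ...] = (-0.213) * (6)
                   = -1.2780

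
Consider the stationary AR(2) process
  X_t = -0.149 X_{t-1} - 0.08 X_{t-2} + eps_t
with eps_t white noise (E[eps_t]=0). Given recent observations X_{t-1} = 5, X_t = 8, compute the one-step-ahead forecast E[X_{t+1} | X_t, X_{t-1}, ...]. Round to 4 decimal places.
E[X_{t+1} \mid \mathcal F_t] = -1.5920

For an AR(p) model X_t = c + sum_i phi_i X_{t-i} + eps_t, the
one-step-ahead conditional mean is
  E[X_{t+1} | X_t, ...] = c + sum_i phi_i X_{t+1-i}.
Substitute known values:
  E[X_{t+1} | ...] = (-0.149) * (8) + (-0.08) * (5)
                   = -1.5920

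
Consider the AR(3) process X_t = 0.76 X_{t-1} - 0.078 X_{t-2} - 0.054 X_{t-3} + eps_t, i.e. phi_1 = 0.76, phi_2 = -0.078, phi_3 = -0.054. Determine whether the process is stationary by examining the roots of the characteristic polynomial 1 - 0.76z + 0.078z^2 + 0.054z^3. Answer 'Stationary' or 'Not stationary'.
\text{Stationary}

The AR(p) characteristic polynomial is P(z) = 1 - 0.76z + 0.078z^2 + 0.054z^3.
Stationarity requires all roots to lie outside the unit circle, i.e. |z| > 1 for every root.
Degree 3: look for a simple real root z0 first, then factor out (1 - z/z0) and solve the remaining quadratic.
Testing z0 = -5: P(-5) = 1 + (-0.76)(-5) + (0.078)(-5)^2 + (0.054)(-5)^3
  = 1 + (3.8) + (1.95) + (-6.75) = 0.  So z_0 = -5 is a root, |z_0| = 5.
Divide out the factor (1 + 0.2 z) = (1 - z/z0) (since 1/z0 = -0.2):
  P(z) = (1 + 0.2 z)(1 + (-0.96) z + (0.27) z^2)
  [check: z-coef -0.96 - (-0.2) = -0.76; z^2-coef 0.27 - (-0.2)(-0.96) = 0.078; z^3-coef -(-0.2)(0.27) = 0.054.]
Remaining roots from the quadratic factor 1 + (-0.96) z + (0.27) z^2:
  Set 1 + (-0.96) z + (0.27) z^2 = 0, i.e. a z^2 + b z + c = 0 with a = 0.27, b = -0.96, c = 1.
  Discriminant D = b^2 - 4ac = (-0.96)^2 - 4*(0.27)*1 = 0.9216 - (1.08) = -0.1584.
  D < 0, so the roots are the complex-conjugate pair z = (-b +/- i sqrt(-D)) / (2a) = 1.7778 +/- 0.737i.
  For a conjugate pair |z|^2 = z * conj(z) = (product of roots) = c/a = 1/(0.27) = 3.703704, so |z| = sqrt(3.703704) = 1.9245 for both roots.
Moduli of all roots: 5.0000, 1.9245, 1.9245.
All moduli strictly greater than 1? Yes.
Verdict: Stationary.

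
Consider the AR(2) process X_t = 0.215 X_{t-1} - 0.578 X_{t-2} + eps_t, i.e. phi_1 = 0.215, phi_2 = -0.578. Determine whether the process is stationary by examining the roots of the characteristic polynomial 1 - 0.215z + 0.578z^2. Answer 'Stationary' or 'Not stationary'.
\text{Stationary}

The AR(p) characteristic polynomial is P(z) = 1 - 0.215z + 0.578z^2.
Stationarity requires all roots to lie outside the unit circle, i.e. |z| > 1 for every root.
Set 1 + (-0.215) z + (0.578) z^2 = 0, i.e. a z^2 + b z + c = 0 with a = 0.578, b = -0.215, c = 1.
Discriminant D = b^2 - 4ac = (-0.215)^2 - 4*(0.578)*1 = 0.046225 - (2.312) = -2.265775.
D < 0, so the roots are the complex-conjugate pair z = (-b +/- i sqrt(-D)) / (2a) = 0.186 +/- 1.3021i.
For a conjugate pair |z|^2 = z * conj(z) = (product of roots) = c/a = 1/(0.578) = 1.730104, so |z| = sqrt(1.730104) = 1.3153 for both roots.
Moduli of all roots: 1.3153, 1.3153.
All moduli strictly greater than 1? Yes.
Verdict: Stationary.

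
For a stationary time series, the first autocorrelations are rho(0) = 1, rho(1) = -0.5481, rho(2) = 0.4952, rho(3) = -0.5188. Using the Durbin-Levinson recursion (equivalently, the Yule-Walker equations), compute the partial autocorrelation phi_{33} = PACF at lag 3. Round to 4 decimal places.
\phi_{33} = -0.2640

The PACF at lag k is phi_{kk}, the last component of the solution
to the Yule-Walker system G_k phi = r_k where
  (G_k)_{ij} = rho(|i - j|), (r_k)_i = rho(i), i,j = 1..k.
Equivalently, Durbin-Levinson gives phi_{kk} iteratively:
  phi_{11} = rho(1)
  phi_{kk} = [rho(k) - sum_{j=1..k-1} phi_{k-1,j} rho(k-j)]
            / [1 - sum_{j=1..k-1} phi_{k-1,j} rho(j)],
  phi_{k,j} = phi_{k-1,j} - phi_{kk} phi_{k-1,k-j},  j = 1..k-1.
Step k = 1:
  phi_11 = rho(1) = -0.5481.
Step k = 2:
  phi_22 = [rho(2) - phi_11 rho(1)] / [1 - phi_11 rho(1)] = [0.4952 - (-0.5481)(-0.5481)] / [1 - (-0.5481)(-0.5481)]
         = 0.19478639 / 0.69958639 = 0.278431.
  Update: phi_21 = phi_11 - phi_22 phi_11 = -0.5481 - (0.278431)(-0.5481) = -0.395492.
Step k = 3:
  phi_33 = [rho(3) - phi_21 rho(2) - phi_22 rho(1)] / [1 - phi_21 rho(1) - phi_22 rho(2)]
    numerator   = -0.5188 - (-0.395492)(0.4952) - (0.278431)(-0.5481) = -0.1703444
    denominator = 1 - (-0.395492)(-0.5481) - (0.278431)(0.4952) = 0.64535186
  phi_33 = -0.1703444 / 0.64535186 = -0.264.
Therefore phi_{33} = -0.2640.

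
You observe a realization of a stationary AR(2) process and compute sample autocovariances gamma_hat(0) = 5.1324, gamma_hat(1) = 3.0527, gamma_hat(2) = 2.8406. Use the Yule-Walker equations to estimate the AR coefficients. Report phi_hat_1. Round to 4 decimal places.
\hat\phi_{1} = 0.4110

The Yule-Walker equations for an AR(p) process read, in matrix form,
  Gamma_p phi = r_p,   with   (Gamma_p)_{ij} = gamma(|i - j|),
                       (r_p)_i = gamma(i),   i,j = 1..p.
Substitute the sample gammas (Toeplitz matrix and right-hand side of size 2):
  Gamma_p = [[5.1324, 3.0527], [3.0527, 5.1324]]
  r_p     = [3.0527, 2.8406]
Written out:
  5.1324 phi_1 + 3.0527 phi_2 = 3.0527
  3.0527 phi_1 + 5.1324 phi_2 = 2.8406
Solve by Cramer's rule:
  det = gamma(0)^2 - gamma(1)^2 = (5.1324)^2 - (3.0527)^2 = 26.34152976 - 9.31897729 = 17.02255247
  phi_hat_1 = [gamma(1) gamma(0) - gamma(1) gamma(2)] / det = [(3.0527)(5.1324) - (3.0527)(2.8406)] / 17.02255247 = 6.99617786 / 17.02255247 = 0.411
  phi_hat_2 = [gamma(0) gamma(2) - gamma(1)^2] / det = [(5.1324)(2.8406) - (3.0527)^2] / 17.02255247 = 5.26011815 / 17.02255247 = 0.309
So phi_hat = [0.4110, 0.3090].
Therefore phi_hat_1 = 0.4110.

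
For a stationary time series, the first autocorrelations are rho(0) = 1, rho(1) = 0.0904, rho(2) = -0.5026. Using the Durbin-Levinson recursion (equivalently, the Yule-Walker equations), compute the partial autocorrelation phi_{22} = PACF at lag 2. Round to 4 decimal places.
\phi_{22} = -0.5150

The PACF at lag k is phi_{kk}, the last component of the solution
to the Yule-Walker system G_k phi = r_k where
  (G_k)_{ij} = rho(|i - j|), (r_k)_i = rho(i), i,j = 1..k.
Equivalently, Durbin-Levinson gives phi_{kk} iteratively:
  phi_{11} = rho(1)
  phi_{kk} = [rho(k) - sum_{j=1..k-1} phi_{k-1,j} rho(k-j)]
            / [1 - sum_{j=1..k-1} phi_{k-1,j} rho(j)],
  phi_{k,j} = phi_{k-1,j} - phi_{kk} phi_{k-1,k-j},  j = 1..k-1.
Step k = 1:
  phi_11 = rho(1) = 0.0904.
Step k = 2:
  phi_22 = [rho(2) - phi_11 rho(1)] / [1 - phi_11 rho(1)] = [-0.5026 - (0.0904)(0.0904)] / [1 - (0.0904)(0.0904)]
         = -0.51077216 / 0.99182784 = -0.515.
Therefore phi_{22} = -0.5150.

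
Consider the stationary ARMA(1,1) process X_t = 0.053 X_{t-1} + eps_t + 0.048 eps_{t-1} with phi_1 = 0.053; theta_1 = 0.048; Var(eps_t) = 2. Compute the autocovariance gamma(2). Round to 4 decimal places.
\gamma(2) = 0.0108

Multiply the model equation by X_{t-k} and take expectations. With theta_0 = psi_0 = 1 and psi_j the MA(infinity) weights, this gives
  gamma(k) - sum_i phi_i gamma(k-i) = c_k,
  c_k = sigma^2 * sum_{j=k..q} theta_j psi_{j-k}   (c_k = 0 for k > q),
using gamma(-m) = gamma(m).
psi-weights needed (psi_j = theta_j + sum_i phi_i psi_{j-i}):
  psi_1 = theta_1 + phi_1 = 0.048 + (0.053) = 0.101
Right-hand sides:
  c_0 = sigma^2 (1 + theta_1 psi_1) = 2 * (1 + (0.048)(0.101)) = 2 * 1.004848 = 2.009696
  c_1 = sigma^2 theta_1 = 2 * (0.048) = 0.096
  c_2 = 0
Equations for k = 0 and k = 1 (AR order 1):
  gamma(0) = phi_1 gamma(1) + c_0
  gamma(1) = phi_1 gamma(0) + c_1
Substituting the second into the first: gamma(0) (1 - phi_1^2) = c_0 + phi_1 c_1, so
  gamma(0) = (c_0 + phi_1 c_1) / (1 - phi_1^2) = (2.009696 + (0.053)(0.096)) / (1 - (0.053)^2) = 2.014784 / 0.997191 = 2.020459.
  gamma(1) = phi_1 gamma(0) + c_1 = (0.053)(2.020459) + (0.096) = 0.203084.
For k = 2 (> q): gamma(2) = phi_1 gamma(1) = (0.053)(0.203084) = 0.010763.
Therefore gamma(2) = 0.0108 (to 4 decimal places).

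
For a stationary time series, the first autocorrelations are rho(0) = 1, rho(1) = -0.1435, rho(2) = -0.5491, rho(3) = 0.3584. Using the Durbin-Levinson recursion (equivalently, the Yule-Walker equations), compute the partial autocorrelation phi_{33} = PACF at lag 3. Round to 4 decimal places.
\phi_{33} = 0.2319

The PACF at lag k is phi_{kk}, the last component of the solution
to the Yule-Walker system G_k phi = r_k where
  (G_k)_{ij} = rho(|i - j|), (r_k)_i = rho(i), i,j = 1..k.
Equivalently, Durbin-Levinson gives phi_{kk} iteratively:
  phi_{11} = rho(1)
  phi_{kk} = [rho(k) - sum_{j=1..k-1} phi_{k-1,j} rho(k-j)]
            / [1 - sum_{j=1..k-1} phi_{k-1,j} rho(j)],
  phi_{k,j} = phi_{k-1,j} - phi_{kk} phi_{k-1,k-j},  j = 1..k-1.
Step k = 1:
  phi_11 = rho(1) = -0.1435.
Step k = 2:
  phi_22 = [rho(2) - phi_11 rho(1)] / [1 - phi_11 rho(1)] = [-0.5491 - (-0.1435)(-0.1435)] / [1 - (-0.1435)(-0.1435)]
         = -0.56969225 / 0.97940775 = -0.58167.
  Update: phi_21 = phi_11 - phi_22 phi_11 = -0.1435 - (-0.58167)(-0.1435) = -0.22697.
Step k = 3:
  phi_33 = [rho(3) - phi_21 rho(2) - phi_22 rho(1)] / [1 - phi_21 rho(1) - phi_22 rho(2)]
    numerator   = 0.3584 - (-0.22697)(-0.5491) - (-0.58167)(-0.1435) = 0.15030129
    denominator = 1 - (-0.22697)(-0.1435) - (-0.58167)(-0.5491) = 0.64803478
  phi_33 = 0.15030129 / 0.64803478 = 0.2319.
Therefore phi_{33} = 0.2319.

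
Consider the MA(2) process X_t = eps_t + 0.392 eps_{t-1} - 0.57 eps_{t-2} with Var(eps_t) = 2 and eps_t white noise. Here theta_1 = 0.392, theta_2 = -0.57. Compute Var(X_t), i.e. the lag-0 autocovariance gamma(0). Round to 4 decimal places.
\gamma(0) = 2.9571

For an MA(q) process X_t = eps_t + sum_i theta_i eps_{t-i} with
Var(eps_t) = sigma^2, the variance is
  gamma(0) = sigma^2 * (1 + sum_i theta_i^2).
  sum_i theta_i^2 = (0.392)^2 + (-0.57)^2 = 0.153664 + 0.3249 = 0.478564.
  gamma(0) = 2 * (1 + 0.478564) = 2 * 1.478564 = 2.957128, which rounds to 2.9571.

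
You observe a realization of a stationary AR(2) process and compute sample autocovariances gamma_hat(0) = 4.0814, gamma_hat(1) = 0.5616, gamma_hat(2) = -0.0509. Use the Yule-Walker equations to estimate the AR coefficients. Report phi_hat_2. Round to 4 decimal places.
\hat\phi_{2} = -0.0320

The Yule-Walker equations for an AR(p) process read, in matrix form,
  Gamma_p phi = r_p,   with   (Gamma_p)_{ij} = gamma(|i - j|),
                       (r_p)_i = gamma(i),   i,j = 1..p.
Substitute the sample gammas (Toeplitz matrix and right-hand side of size 2):
  Gamma_p = [[4.0814, 0.5616], [0.5616, 4.0814]]
  r_p     = [0.5616, -0.0509]
Written out:
  4.0814 phi_1 + 0.5616 phi_2 = 0.5616
  0.5616 phi_1 + 4.0814 phi_2 = -0.0509
Solve by Cramer's rule:
  det = gamma(0)^2 - gamma(1)^2 = (4.0814)^2 - (0.5616)^2 = 16.65782596 - 0.31539456 = 16.3424314
  phi_hat_1 = [gamma(1) gamma(0) - gamma(1) gamma(2)] / det = [(0.5616)(4.0814) - (0.5616)(-0.0509)] / 16.3424314 = 2.32069968 / 16.3424314 = 0.142
  phi_hat_2 = [gamma(0) gamma(2) - gamma(1)^2] / det = [(4.0814)(-0.0509) - (0.5616)^2] / 16.3424314 = -0.52313782 / 16.3424314 = -0.032
So phi_hat = [0.1420, -0.0320].
Therefore phi_hat_2 = -0.0320.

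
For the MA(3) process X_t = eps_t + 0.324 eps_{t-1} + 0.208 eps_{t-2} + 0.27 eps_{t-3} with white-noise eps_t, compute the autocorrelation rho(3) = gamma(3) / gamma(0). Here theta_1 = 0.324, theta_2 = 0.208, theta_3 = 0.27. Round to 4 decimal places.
\rho(3) = 0.2211

For an MA(q) process with theta_0 = 1, the autocovariance is
  gamma(k) = sigma^2 * sum_{i=0..q-k} theta_i * theta_{i+k},
and rho(k) = gamma(k) / gamma(0). Sigma^2 cancels.
  numerator   = (1)*(0.27) = 0.27.
  denominator = (1)^2 + (0.324)^2 + (0.208)^2 + (0.27)^2 = 1.22114.
  rho(3) = 0.27 / 1.22114 = 0.2211.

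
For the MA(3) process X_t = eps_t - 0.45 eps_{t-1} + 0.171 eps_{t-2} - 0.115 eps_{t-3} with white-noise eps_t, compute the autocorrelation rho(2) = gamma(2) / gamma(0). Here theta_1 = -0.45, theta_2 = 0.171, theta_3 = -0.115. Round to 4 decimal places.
\rho(2) = 0.1789

For an MA(q) process with theta_0 = 1, the autocovariance is
  gamma(k) = sigma^2 * sum_{i=0..q-k} theta_i * theta_{i+k},
and rho(k) = gamma(k) / gamma(0). Sigma^2 cancels.
  numerator   = (1)*(0.171) + (-0.45)*(-0.115) = 0.22275.
  denominator = (1)^2 + (-0.45)^2 + (0.171)^2 + (-0.115)^2 = 1.244966.
  rho(2) = 0.22275 / 1.244966 = 0.1789.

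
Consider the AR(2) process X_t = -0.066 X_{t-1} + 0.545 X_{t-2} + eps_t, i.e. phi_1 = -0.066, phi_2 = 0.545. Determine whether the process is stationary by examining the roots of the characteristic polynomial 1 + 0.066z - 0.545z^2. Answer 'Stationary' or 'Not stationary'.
\text{Stationary}

The AR(p) characteristic polynomial is P(z) = 1 + 0.066z - 0.545z^2.
Stationarity requires all roots to lie outside the unit circle, i.e. |z| > 1 for every root.
Set 1 + (0.066) z + (-0.545) z^2 = 0, i.e. a z^2 + b z + c = 0 with a = -0.545, b = 0.066, c = 1.
Discriminant D = b^2 - 4ac = (0.066)^2 - 4*(-0.545)*1 = 0.004356 - (-2.18) = 2.184356.
D >= 0, so the roots are real: z = (-b +/- sqrt(D)) / (2a) = (-0.066 +/- 1.477957) / (-1.09).
  z_1 = (-0.066 + 1.477957) / (-1.09) = -1.2954,   |z_1| = 1.2954.
  z_2 = (-0.066 - 1.477957) / (-1.09) = 1.4165,   |z_2| = 1.4165.
Moduli of all roots: 1.2954, 1.4165.
All moduli strictly greater than 1? Yes.
Verdict: Stationary.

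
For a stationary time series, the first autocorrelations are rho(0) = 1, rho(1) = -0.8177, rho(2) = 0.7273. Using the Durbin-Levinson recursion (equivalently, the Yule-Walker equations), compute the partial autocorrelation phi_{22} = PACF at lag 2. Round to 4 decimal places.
\phi_{22} = 0.1770

The PACF at lag k is phi_{kk}, the last component of the solution
to the Yule-Walker system G_k phi = r_k where
  (G_k)_{ij} = rho(|i - j|), (r_k)_i = rho(i), i,j = 1..k.
Equivalently, Durbin-Levinson gives phi_{kk} iteratively:
  phi_{11} = rho(1)
  phi_{kk} = [rho(k) - sum_{j=1..k-1} phi_{k-1,j} rho(k-j)]
            / [1 - sum_{j=1..k-1} phi_{k-1,j} rho(j)],
  phi_{k,j} = phi_{k-1,j} - phi_{kk} phi_{k-1,k-j},  j = 1..k-1.
Step k = 1:
  phi_11 = rho(1) = -0.8177.
Step k = 2:
  phi_22 = [rho(2) - phi_11 rho(1)] / [1 - phi_11 rho(1)] = [0.7273 - (-0.8177)(-0.8177)] / [1 - (-0.8177)(-0.8177)]
         = 0.05866671 / 0.33136671 = 0.177.
Therefore phi_{22} = 0.1770.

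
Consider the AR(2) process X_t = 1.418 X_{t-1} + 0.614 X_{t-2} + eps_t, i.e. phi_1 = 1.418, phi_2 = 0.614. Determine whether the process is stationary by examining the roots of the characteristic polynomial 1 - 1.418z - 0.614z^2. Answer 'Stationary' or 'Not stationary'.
\text{Not stationary}

The AR(p) characteristic polynomial is P(z) = 1 - 1.418z - 0.614z^2.
Stationarity requires all roots to lie outside the unit circle, i.e. |z| > 1 for every root.
Set 1 + (-1.418) z + (-0.614) z^2 = 0, i.e. a z^2 + b z + c = 0 with a = -0.614, b = -1.418, c = 1.
Discriminant D = b^2 - 4ac = (-1.418)^2 - 4*(-0.614)*1 = 2.010724 - (-2.456) = 4.466724.
D >= 0, so the roots are real: z = (-b +/- sqrt(D)) / (2a) = (1.418 +/- 2.113463) / (-1.228).
  z_1 = (1.418 + 2.113463) / (-1.228) = -2.8758,   |z_1| = 2.8758.
  z_2 = (1.418 - 2.113463) / (-1.228) = 0.5663,   |z_2| = 0.5663.
Moduli of all roots: 2.8758, 0.5663.
All moduli strictly greater than 1? No.
Verdict: Not stationary.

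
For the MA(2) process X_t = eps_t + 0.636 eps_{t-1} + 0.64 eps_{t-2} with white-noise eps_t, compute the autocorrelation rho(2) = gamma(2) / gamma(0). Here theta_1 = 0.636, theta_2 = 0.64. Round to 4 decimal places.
\rho(2) = 0.3528

For an MA(q) process with theta_0 = 1, the autocovariance is
  gamma(k) = sigma^2 * sum_{i=0..q-k} theta_i * theta_{i+k},
and rho(k) = gamma(k) / gamma(0). Sigma^2 cancels.
  numerator   = (1)*(0.64) = 0.64.
  denominator = (1)^2 + (0.636)^2 + (0.64)^2 = 1.814096.
  rho(2) = 0.64 / 1.814096 = 0.3528.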